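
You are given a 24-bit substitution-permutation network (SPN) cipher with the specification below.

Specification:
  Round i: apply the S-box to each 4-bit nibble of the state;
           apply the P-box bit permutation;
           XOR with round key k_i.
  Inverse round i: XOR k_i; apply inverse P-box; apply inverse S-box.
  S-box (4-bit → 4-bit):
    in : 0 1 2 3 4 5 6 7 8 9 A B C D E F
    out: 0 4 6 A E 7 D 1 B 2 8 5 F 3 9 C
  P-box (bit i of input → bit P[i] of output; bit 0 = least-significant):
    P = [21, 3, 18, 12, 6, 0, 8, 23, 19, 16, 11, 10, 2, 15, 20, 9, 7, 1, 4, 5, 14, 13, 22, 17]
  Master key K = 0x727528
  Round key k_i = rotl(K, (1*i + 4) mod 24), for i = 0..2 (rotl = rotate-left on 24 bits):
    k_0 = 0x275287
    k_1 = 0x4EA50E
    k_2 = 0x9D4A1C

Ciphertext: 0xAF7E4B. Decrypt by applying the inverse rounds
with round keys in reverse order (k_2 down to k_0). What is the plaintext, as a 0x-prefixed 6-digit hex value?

s_0 = ciphertext = 0xAF7E4B
s_1 = InvRound(s_0, k_2) = 0x32BADE
s_2 = InvRound(s_1, k_1) = 0x1BF6B6
s_3 = InvRound(s_2, k_0) = 0x9F2E9B

0x9F2E9B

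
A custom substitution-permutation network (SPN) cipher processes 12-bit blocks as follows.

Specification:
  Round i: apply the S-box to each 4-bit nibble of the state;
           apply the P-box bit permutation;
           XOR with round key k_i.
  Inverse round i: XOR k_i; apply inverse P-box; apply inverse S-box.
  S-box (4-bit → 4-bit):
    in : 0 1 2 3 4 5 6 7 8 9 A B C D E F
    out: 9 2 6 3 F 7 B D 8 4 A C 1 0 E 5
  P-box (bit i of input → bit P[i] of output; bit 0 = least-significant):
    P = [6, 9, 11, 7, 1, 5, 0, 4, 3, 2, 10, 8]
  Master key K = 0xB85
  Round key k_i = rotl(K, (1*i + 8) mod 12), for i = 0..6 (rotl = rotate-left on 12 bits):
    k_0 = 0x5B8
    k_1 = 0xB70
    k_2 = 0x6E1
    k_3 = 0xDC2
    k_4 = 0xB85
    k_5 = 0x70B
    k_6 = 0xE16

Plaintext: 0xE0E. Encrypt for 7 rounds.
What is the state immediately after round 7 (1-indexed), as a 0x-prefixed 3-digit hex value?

s_0 = plaintext = 0xE0E
s_1 = Round(s_0, k_0) = 0xA2E
s_2 = Round(s_1, k_1) = 0x0D5
s_3 = Round(s_2, k_2) = 0xDA9
s_4 = Round(s_3, k_3) = 0x5F2
s_5 = Round(s_4, k_4) = 0x58A
s_6 = Round(s_5, k_5) = 0x197
s_7 = Round(s_6, k_6) = 0x6D3

0x6D3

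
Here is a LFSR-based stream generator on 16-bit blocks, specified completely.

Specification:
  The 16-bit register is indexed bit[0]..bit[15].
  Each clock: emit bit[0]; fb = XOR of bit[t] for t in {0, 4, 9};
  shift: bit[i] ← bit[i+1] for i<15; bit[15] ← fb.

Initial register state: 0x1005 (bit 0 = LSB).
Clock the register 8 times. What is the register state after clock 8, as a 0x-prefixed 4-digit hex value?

reg_0 = 0x1005
clock 1: out=1, reg = 0x8802
clock 2: out=0, reg = 0x4401
clock 3: out=1, reg = 0xA200
clock 4: out=0, reg = 0xD100
clock 5: out=0, reg = 0x6880
clock 6: out=0, reg = 0x3440
clock 7: out=0, reg = 0x1A20
clock 8: out=0, reg = 0x8D10

0x8D10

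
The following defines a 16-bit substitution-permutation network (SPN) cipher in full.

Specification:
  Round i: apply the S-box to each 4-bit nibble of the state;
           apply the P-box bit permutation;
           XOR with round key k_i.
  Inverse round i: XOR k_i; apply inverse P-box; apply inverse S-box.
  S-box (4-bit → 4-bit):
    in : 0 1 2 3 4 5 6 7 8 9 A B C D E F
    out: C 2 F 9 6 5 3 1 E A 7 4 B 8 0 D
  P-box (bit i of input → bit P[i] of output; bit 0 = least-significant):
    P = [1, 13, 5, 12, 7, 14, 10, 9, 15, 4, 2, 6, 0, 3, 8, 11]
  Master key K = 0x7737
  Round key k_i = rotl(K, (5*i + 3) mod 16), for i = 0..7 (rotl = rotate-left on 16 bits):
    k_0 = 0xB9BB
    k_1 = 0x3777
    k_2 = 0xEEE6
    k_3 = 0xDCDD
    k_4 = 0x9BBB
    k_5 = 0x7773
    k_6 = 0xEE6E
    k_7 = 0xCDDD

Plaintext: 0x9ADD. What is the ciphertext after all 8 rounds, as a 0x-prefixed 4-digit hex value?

0x2BB0

s_0 = plaintext = 0x9ADD
s_1 = Round(s_0, k_0) = 0x23A7
s_2 = Round(s_1, k_1) = 0xFABC
s_3 = Round(s_2, k_2) = 0x53F1
s_4 = Round(s_3, k_3) = 0x7B1C
s_5 = Round(s_4, k_4) = 0xEBBC
s_6 = Round(s_5, k_5) = 0x4375
s_7 = Round(s_6, k_6) = 0x6F84
s_8 = Round(s_7, k_7) = 0x2BB0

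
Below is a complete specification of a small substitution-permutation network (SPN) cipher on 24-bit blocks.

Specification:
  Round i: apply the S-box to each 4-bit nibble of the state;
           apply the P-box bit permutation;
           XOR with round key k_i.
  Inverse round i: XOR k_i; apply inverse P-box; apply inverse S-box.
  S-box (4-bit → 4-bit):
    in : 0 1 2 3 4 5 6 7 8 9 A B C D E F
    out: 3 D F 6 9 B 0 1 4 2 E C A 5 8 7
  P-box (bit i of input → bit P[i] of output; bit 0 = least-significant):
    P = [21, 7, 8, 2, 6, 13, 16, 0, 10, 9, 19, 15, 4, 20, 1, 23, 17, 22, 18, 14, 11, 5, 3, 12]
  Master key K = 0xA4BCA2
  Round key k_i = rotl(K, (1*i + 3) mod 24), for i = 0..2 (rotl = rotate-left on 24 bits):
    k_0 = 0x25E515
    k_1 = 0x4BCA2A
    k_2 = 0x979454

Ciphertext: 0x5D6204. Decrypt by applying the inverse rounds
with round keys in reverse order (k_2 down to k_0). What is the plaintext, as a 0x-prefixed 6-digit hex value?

0x095F46

s_0 = ciphertext = 0x5D6204
s_1 = InvRound(s_0, k_2) = 0xE54206
s_2 = InvRound(s_1, k_1) = 0xFDEB64
s_3 = InvRound(s_2, k_0) = 0x095F46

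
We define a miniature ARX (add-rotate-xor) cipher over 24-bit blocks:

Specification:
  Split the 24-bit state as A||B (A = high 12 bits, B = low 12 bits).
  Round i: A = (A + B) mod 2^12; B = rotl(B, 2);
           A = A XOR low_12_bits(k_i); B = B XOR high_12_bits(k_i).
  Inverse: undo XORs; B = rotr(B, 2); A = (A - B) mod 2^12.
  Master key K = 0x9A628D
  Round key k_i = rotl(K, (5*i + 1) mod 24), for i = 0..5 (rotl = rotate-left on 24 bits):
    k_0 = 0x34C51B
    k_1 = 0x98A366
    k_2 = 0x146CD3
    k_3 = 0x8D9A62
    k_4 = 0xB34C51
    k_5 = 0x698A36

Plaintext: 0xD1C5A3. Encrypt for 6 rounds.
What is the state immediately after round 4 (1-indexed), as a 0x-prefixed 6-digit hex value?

0x1D853F

s_0 = plaintext = 0xD1C5A3
s_1 = Round(s_0, k_0) = 0x7A45C1
s_2 = Round(s_1, k_1) = 0xE03E8F
s_3 = Round(s_2, k_2) = 0x041B79
s_4 = Round(s_3, k_3) = 0x1D853F
s_5 = Round(s_4, k_4) = 0xB46FC9
s_6 = Round(s_5, k_5) = 0x1399BF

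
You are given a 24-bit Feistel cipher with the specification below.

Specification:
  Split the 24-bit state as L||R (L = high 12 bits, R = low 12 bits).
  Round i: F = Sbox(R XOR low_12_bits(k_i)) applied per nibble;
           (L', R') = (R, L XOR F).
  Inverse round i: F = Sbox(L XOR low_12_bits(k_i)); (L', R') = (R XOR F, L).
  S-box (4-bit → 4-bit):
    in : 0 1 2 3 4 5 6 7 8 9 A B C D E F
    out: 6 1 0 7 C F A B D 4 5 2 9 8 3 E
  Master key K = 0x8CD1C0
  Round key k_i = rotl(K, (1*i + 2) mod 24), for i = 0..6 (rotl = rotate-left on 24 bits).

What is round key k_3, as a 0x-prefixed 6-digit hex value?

K = 0x8CD1C0
k_0 = rotl(K, (1*0+2) mod 24) = rotl(K, 2) = 0x334702
k_1 = rotl(K, (1*1+2) mod 24) = rotl(K, 3) = 0x668E04
k_2 = rotl(K, (1*2+2) mod 24) = rotl(K, 4) = 0xCD1C08
k_3 = rotl(K, (1*3+2) mod 24) = rotl(K, 5) = 0x9A3811

0x9A3811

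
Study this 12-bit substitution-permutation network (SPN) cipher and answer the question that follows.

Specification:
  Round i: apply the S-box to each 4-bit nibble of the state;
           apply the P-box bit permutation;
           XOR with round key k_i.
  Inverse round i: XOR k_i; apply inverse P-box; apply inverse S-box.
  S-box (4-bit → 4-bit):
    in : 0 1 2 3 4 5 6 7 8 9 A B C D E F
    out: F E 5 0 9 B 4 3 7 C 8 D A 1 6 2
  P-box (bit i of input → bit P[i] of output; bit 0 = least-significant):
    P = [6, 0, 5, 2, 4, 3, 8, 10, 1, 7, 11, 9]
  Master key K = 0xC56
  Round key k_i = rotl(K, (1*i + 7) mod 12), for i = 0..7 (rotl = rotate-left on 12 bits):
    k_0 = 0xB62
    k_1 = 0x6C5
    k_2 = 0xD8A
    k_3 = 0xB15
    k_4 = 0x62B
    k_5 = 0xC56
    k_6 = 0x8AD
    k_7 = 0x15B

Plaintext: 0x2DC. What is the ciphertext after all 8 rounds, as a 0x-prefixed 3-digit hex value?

s_0 = plaintext = 0x2DC
s_1 = Round(s_0, k_0) = 0x375
s_2 = Round(s_1, k_1) = 0x698
s_3 = Round(s_2, k_2) = 0x0EB
s_4 = Round(s_3, k_3) = 0x0FB
s_5 = Round(s_4, k_4) = 0xCC5
s_6 = Round(s_5, k_5) = 0xA9B
s_7 = Round(s_6, k_6) = 0xFC9
s_8 = Round(s_7, k_7) = 0x5F7

0x5F7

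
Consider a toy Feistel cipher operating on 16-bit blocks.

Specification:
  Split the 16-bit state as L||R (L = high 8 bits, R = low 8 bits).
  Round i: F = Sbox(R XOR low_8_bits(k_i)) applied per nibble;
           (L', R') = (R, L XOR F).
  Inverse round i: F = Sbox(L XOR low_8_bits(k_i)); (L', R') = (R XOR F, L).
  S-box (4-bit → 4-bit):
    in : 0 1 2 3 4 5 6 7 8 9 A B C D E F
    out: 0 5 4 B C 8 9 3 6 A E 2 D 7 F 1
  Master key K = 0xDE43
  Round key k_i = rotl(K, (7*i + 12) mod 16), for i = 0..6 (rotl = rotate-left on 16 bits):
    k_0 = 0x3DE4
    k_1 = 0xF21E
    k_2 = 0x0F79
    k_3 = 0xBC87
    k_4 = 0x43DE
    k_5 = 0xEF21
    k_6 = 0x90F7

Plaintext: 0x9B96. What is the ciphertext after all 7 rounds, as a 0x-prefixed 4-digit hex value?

0x379D

s_0 = plaintext = 0x9B96
s_1 = Round(s_0, k_0) = 0x96AF
s_2 = Round(s_1, k_1) = 0xAFB3
s_3 = Round(s_2, k_2) = 0xB371
s_4 = Round(s_3, k_3) = 0x71AA
s_5 = Round(s_4, k_4) = 0xAA4D
s_6 = Round(s_5, k_5) = 0x4D37
s_7 = Round(s_6, k_6) = 0x379D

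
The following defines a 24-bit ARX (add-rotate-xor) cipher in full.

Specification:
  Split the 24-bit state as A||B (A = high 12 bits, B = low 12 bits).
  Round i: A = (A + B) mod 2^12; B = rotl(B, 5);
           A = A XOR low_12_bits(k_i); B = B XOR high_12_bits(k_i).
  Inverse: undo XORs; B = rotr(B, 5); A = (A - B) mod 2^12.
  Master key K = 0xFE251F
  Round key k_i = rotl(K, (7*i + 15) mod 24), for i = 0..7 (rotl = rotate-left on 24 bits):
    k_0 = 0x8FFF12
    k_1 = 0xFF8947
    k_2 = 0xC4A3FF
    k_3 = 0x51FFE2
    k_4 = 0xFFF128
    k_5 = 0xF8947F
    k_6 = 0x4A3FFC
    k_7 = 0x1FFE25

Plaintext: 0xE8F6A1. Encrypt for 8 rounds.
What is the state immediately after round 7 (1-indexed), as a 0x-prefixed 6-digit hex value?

0x08631F

s_0 = plaintext = 0xE8F6A1
s_1 = Round(s_0, k_0) = 0xA22CD2
s_2 = Round(s_1, k_1) = 0xFB35A1
s_3 = Round(s_2, k_2) = 0x6AB861
s_4 = Round(s_3, k_3) = 0x0EE92F
s_5 = Round(s_4, k_4) = 0xB35A0D
s_6 = Round(s_5, k_5) = 0x13DE3D
s_7 = Round(s_6, k_6) = 0x08631F
s_8 = Round(s_7, k_7) = 0xD80219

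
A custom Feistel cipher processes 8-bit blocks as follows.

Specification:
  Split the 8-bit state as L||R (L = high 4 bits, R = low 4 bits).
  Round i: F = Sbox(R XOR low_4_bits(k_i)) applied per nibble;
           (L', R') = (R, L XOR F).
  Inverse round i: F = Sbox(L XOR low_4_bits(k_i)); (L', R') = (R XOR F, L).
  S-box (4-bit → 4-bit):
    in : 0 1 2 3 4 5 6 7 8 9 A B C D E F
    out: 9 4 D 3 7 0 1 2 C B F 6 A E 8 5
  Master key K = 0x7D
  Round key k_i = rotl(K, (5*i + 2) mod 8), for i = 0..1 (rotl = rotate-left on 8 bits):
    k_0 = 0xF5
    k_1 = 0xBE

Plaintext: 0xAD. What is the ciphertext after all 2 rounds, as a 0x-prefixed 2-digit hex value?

0x61

s_0 = plaintext = 0xAD
s_1 = Round(s_0, k_0) = 0xD6
s_2 = Round(s_1, k_1) = 0x61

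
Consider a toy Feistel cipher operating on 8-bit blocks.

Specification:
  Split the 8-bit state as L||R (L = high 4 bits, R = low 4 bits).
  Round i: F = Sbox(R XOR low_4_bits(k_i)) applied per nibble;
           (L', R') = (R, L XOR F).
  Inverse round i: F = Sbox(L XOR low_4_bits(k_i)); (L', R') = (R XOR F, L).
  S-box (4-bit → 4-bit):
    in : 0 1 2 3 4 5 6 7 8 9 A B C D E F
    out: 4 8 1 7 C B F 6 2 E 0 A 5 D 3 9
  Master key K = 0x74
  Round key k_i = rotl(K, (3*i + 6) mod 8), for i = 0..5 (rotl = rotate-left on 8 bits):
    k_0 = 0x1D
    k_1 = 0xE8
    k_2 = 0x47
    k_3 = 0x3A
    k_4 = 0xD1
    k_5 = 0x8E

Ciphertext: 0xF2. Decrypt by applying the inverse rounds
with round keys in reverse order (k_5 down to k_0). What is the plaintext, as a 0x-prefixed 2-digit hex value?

s_0 = ciphertext = 0xF2
s_1 = InvRound(s_0, k_5) = 0xAF
s_2 = InvRound(s_1, k_4) = 0x5A
s_3 = InvRound(s_2, k_3) = 0x35
s_4 = InvRound(s_3, k_2) = 0x93
s_5 = InvRound(s_4, k_1) = 0xB9
s_6 = InvRound(s_5, k_0) = 0x6B

0x6B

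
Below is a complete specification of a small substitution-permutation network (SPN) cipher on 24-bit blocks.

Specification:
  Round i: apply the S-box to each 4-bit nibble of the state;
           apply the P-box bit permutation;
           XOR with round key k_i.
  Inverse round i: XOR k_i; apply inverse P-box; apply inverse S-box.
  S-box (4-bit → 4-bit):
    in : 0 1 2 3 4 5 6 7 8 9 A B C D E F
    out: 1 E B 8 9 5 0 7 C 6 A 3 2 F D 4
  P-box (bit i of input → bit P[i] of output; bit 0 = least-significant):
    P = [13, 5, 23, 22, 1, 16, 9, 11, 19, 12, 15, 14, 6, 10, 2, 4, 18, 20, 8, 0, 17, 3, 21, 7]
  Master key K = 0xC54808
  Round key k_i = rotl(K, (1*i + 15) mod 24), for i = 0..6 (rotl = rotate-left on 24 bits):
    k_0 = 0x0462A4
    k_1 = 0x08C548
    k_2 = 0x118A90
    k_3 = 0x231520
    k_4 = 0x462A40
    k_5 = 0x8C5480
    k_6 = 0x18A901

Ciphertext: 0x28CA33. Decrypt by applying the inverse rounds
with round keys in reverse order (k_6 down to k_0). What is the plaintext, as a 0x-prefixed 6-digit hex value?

0xF876DA

s_0 = ciphertext = 0x28CA33
s_1 = InvRound(s_0, k_6) = 0xF9335B
s_2 = InvRound(s_1, k_5) = 0x1D2374
s_3 = InvRound(s_2, k_4) = 0x0980AA
s_4 = InvRound(s_3, k_3) = 0xDFC706
s_5 = InvRound(s_4, k_2) = 0x451448
s_6 = InvRound(s_5, k_1) = 0x656DC3
s_7 = InvRound(s_6, k_0) = 0xF876DA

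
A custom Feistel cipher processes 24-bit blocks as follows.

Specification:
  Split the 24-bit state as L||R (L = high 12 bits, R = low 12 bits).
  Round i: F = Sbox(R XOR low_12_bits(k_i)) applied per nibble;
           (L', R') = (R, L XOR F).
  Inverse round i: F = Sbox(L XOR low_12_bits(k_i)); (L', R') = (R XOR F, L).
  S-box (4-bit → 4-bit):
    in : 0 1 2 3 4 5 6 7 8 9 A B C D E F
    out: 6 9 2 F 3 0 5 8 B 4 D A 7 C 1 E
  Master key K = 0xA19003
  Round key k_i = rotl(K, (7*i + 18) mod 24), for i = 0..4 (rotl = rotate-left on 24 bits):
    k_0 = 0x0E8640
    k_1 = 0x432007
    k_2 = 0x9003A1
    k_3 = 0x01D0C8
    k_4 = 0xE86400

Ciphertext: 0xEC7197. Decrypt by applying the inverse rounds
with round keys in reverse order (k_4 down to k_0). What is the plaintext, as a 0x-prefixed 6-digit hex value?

0x48402B

s_0 = ciphertext = 0xEC7197
s_1 = InvRound(s_0, k_4) = 0xCEFEC7
s_2 = InvRound(s_1, k_3) = 0x9EFCEF
s_3 = InvRound(s_2, k_2) = 0x1DE9EF
s_4 = InvRound(s_3, k_1) = 0x02B1DE
s_5 = InvRound(s_4, k_0) = 0x48402B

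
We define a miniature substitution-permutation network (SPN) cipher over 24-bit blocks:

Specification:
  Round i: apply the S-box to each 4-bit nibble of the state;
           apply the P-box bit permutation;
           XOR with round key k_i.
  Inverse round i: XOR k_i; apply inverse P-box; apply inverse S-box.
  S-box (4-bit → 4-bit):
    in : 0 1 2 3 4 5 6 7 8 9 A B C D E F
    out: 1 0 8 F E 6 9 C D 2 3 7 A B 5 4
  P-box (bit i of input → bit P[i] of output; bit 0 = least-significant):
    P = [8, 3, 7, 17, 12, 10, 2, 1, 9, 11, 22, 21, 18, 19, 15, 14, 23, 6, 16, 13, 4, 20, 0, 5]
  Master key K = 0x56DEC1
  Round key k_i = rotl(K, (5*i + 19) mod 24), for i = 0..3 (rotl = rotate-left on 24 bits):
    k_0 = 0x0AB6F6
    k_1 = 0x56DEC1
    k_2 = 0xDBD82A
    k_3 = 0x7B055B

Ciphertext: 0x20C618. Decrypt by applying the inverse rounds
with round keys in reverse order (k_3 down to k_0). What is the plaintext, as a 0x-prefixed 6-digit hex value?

0x2089D3

s_0 = ciphertext = 0x20C618
s_1 = InvRound(s_0, k_3) = 0x554E26
s_2 = InvRound(s_1, k_2) = 0x10B0BC
s_3 = InvRound(s_2, k_1) = 0x8C6B5C
s_4 = InvRound(s_3, k_0) = 0x2089D3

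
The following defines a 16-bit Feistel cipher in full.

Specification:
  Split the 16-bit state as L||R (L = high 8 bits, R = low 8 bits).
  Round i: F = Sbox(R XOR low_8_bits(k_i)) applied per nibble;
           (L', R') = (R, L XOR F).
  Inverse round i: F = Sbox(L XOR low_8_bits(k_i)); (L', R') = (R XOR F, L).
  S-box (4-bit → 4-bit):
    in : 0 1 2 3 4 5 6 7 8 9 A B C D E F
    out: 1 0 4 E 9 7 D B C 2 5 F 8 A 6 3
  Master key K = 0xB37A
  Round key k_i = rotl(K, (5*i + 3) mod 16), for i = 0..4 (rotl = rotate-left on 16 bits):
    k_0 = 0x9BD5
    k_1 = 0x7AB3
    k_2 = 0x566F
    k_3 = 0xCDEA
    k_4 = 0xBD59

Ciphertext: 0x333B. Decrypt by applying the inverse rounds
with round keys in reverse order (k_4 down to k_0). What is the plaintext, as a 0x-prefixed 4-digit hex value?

s_0 = ciphertext = 0x333B
s_1 = InvRound(s_0, k_4) = 0xEE33
s_2 = InvRound(s_1, k_3) = 0x2AEE
s_3 = InvRound(s_2, k_2) = 0x792A
s_4 = InvRound(s_3, k_1) = 0xAF79
s_5 = InvRound(s_4, k_0) = 0xCCAF

0xCCAF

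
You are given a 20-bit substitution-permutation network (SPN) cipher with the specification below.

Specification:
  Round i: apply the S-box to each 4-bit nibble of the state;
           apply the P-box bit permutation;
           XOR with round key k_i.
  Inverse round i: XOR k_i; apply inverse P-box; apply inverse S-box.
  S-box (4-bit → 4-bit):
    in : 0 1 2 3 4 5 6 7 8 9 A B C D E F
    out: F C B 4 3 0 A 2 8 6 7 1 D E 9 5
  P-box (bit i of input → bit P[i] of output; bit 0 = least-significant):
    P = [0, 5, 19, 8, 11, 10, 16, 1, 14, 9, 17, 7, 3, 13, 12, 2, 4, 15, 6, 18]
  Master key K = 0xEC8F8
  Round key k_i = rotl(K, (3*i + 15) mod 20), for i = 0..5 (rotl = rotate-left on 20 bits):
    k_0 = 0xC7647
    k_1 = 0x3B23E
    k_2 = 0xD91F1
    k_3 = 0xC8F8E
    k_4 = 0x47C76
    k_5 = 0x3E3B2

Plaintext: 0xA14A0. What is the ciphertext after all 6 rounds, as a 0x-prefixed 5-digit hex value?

0x54C95

s_0 = plaintext = 0xA14A0
s_1 = Round(s_0, k_0) = 0x5A932
s_2 = Round(s_1, k_1) = 0x08117
s_3 = Round(s_2, k_2) = 0xA1107
s_4 = Round(s_3, k_3) = 0xF1378
s_5 = Round(s_4, k_4) = 0x66922
s_6 = Round(s_5, k_5) = 0x54C95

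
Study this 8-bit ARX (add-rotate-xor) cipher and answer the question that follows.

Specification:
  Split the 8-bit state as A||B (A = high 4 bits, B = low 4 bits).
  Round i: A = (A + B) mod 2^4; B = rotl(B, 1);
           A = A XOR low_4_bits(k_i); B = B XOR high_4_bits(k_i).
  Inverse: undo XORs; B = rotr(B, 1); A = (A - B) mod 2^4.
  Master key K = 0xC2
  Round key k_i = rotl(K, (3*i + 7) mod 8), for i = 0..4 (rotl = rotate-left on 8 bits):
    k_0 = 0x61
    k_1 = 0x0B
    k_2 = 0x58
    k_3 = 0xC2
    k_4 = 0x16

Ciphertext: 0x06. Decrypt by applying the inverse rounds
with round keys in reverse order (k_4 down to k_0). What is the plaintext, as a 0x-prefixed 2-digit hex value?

s_0 = ciphertext = 0x06
s_1 = InvRound(s_0, k_4) = 0xBB
s_2 = InvRound(s_1, k_3) = 0xEB
s_3 = InvRound(s_2, k_2) = 0xF7
s_4 = InvRound(s_3, k_1) = 0x9B
s_5 = InvRound(s_4, k_0) = 0xAE

0xAE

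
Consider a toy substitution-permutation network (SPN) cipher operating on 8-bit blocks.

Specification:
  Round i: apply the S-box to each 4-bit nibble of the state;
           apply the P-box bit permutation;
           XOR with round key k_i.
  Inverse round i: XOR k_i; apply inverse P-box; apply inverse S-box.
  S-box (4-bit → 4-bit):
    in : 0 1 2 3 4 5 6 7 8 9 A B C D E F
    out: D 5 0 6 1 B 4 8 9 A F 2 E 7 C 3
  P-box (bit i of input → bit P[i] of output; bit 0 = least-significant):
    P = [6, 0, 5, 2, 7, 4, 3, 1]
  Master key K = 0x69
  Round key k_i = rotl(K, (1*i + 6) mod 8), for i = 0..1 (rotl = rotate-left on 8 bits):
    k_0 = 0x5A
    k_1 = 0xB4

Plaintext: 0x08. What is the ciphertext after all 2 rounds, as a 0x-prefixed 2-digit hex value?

0xE6

s_0 = plaintext = 0x08
s_1 = Round(s_0, k_0) = 0x94
s_2 = Round(s_1, k_1) = 0xE6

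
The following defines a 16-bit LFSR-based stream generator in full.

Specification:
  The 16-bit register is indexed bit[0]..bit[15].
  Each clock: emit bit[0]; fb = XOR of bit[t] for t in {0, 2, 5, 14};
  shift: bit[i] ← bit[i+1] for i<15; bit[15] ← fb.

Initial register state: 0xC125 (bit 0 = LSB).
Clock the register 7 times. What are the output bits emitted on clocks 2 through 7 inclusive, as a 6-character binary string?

reg_0 = 0xC125
clock 1: out=1, reg = 0x6092
clock 2: out=0, reg = 0xB049
clock 3: out=1, reg = 0xD824
clock 4: out=0, reg = 0xEC12
clock 5: out=0, reg = 0xF609
clock 6: out=1, reg = 0x7B04
clock 7: out=0, reg = 0x3D82

010010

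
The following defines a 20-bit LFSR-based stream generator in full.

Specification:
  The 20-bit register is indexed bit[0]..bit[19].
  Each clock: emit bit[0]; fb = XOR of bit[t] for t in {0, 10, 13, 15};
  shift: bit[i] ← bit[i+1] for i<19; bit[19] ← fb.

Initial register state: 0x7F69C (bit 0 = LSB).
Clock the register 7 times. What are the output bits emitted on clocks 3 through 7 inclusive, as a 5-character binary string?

reg_0 = 0x7F69C
clock 1: out=0, reg = 0xBFB4E
clock 2: out=0, reg = 0x5FDA7
clock 3: out=1, reg = 0x2FED3
clock 4: out=1, reg = 0x17F69
clock 5: out=1, reg = 0x8BFB4
clock 6: out=0, reg = 0xC5FDA
clock 7: out=0, reg = 0xE2FED

11100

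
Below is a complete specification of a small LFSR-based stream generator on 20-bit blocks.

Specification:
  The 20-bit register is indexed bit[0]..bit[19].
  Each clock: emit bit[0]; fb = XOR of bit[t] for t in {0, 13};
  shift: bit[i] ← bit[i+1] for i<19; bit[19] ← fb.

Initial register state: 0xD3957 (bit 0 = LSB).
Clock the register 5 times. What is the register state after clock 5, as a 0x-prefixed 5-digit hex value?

reg_0 = 0xD3957
clock 1: out=1, reg = 0x69CAB
clock 2: out=1, reg = 0xB4E55
clock 3: out=1, reg = 0xDA72A
clock 4: out=0, reg = 0xED395
clock 5: out=1, reg = 0xF69CA

0xF69CA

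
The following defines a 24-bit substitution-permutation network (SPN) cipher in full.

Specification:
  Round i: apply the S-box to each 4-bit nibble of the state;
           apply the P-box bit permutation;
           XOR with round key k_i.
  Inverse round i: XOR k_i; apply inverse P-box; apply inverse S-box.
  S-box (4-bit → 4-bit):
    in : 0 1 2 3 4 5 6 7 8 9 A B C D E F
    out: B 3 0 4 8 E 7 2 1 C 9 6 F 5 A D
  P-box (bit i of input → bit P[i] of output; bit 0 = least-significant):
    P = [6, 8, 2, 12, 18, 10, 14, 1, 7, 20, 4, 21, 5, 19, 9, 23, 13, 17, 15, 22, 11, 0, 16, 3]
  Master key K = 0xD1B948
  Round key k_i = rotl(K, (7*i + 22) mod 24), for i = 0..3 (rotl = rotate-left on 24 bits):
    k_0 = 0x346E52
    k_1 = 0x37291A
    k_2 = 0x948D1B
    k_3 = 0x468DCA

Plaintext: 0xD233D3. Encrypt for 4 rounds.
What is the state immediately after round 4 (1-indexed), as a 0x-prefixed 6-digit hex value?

s_0 = plaintext = 0xD233D3
s_1 = Round(s_0, k_0) = 0x312446
s_2 = Round(s_1, k_1) = 0x14085C
s_3 = Round(s_2, k_2) = 0x5CD0FC
s_4 = Round(s_3, k_3) = 0x317E25

0x317E25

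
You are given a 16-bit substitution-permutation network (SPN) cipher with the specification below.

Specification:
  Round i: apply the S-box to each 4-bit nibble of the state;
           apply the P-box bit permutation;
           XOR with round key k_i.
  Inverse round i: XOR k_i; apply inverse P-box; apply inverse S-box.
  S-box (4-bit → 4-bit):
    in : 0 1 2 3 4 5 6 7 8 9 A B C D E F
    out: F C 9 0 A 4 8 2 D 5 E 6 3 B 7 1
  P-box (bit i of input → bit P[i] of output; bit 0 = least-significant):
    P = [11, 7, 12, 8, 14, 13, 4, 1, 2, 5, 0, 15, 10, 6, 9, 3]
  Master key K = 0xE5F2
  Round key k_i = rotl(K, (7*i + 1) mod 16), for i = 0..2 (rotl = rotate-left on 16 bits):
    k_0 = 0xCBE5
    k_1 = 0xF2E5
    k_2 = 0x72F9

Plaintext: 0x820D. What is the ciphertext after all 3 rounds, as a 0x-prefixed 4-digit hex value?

s_0 = plaintext = 0x820D
s_1 = Round(s_0, k_0) = 0x247B
s_2 = Round(s_1, k_1) = 0x464D
s_3 = Round(s_2, k_2) = 0xDB33

0xDB33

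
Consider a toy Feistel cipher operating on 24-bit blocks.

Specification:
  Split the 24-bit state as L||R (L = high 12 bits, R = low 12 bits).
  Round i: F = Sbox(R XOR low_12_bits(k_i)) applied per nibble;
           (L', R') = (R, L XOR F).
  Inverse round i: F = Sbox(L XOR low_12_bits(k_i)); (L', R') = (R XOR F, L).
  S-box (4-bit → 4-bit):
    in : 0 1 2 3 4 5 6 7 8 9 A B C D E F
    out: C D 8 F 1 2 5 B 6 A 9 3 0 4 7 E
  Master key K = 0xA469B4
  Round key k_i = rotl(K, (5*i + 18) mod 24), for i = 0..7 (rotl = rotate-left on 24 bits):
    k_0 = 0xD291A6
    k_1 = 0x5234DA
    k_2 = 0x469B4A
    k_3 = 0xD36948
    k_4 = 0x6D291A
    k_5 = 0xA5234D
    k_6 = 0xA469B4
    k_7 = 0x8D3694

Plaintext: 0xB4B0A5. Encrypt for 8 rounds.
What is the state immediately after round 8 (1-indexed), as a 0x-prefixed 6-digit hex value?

s_0 = plaintext = 0xB4B0A5
s_1 = Round(s_0, k_0) = 0x0A5684
s_2 = Round(s_1, k_1) = 0x684882
s_3 = Round(s_2, k_2) = 0x882982
s_4 = Round(s_3, k_3) = 0x98248B
s_5 = Round(s_4, k_4) = 0x48BD2F
s_6 = Round(s_5, k_5) = 0xD2F3D3
s_7 = Round(s_6, k_6) = 0x3D3474
s_8 = Round(s_7, k_7) = 0x474BAF

0x474BAF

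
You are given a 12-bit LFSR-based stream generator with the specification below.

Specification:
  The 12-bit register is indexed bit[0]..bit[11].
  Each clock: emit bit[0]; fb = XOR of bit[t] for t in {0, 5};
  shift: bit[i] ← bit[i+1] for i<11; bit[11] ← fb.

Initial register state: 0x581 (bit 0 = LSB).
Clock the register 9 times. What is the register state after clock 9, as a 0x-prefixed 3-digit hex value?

reg_0 = 0x581
clock 1: out=1, reg = 0xAC0
clock 2: out=0, reg = 0x560
clock 3: out=0, reg = 0xAB0
clock 4: out=0, reg = 0xD58
clock 5: out=0, reg = 0x6AC
clock 6: out=0, reg = 0xB56
clock 7: out=0, reg = 0x5AB
clock 8: out=1, reg = 0x2D5
clock 9: out=1, reg = 0x96A

0x96A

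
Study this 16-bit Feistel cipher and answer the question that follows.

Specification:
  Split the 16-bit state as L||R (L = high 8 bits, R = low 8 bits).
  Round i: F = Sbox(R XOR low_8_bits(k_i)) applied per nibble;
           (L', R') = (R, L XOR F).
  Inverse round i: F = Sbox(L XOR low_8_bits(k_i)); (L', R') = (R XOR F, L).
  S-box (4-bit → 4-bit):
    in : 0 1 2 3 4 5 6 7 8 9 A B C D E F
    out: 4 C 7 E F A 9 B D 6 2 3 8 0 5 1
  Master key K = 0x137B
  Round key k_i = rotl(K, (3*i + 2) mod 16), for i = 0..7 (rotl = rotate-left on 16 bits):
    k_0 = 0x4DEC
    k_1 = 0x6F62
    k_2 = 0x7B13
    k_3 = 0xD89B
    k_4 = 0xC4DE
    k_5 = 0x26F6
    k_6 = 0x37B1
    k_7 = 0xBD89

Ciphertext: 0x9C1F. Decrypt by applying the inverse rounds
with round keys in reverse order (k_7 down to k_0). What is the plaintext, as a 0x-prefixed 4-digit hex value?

s_0 = ciphertext = 0x9C1F
s_1 = InvRound(s_0, k_7) = 0xD59C
s_2 = InvRound(s_1, k_6) = 0x03D5
s_3 = InvRound(s_2, k_5) = 0xCF03
s_4 = InvRound(s_3, k_4) = 0xCFCF
s_5 = InvRound(s_4, k_3) = 0x60CF
s_6 = InvRound(s_5, k_2) = 0x7160
s_7 = InvRound(s_6, k_1) = 0xAE71
s_8 = InvRound(s_7, k_0) = 0x86AE

0x86AE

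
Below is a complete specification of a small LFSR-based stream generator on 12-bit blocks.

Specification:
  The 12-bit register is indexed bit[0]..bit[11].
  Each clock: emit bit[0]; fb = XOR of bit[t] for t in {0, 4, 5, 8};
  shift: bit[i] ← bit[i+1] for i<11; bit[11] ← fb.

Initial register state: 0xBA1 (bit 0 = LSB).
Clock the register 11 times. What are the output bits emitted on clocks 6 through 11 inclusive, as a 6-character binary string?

reg_0 = 0xBA1
clock 1: out=1, reg = 0xDD0
clock 2: out=0, reg = 0x6E8
clock 3: out=0, reg = 0xB74
clock 4: out=0, reg = 0xDBA
clock 5: out=0, reg = 0xEDD
clock 6: out=1, reg = 0x76E
clock 7: out=0, reg = 0x3B7
clock 8: out=1, reg = 0x1DB
clock 9: out=1, reg = 0x8ED
clock 10: out=1, reg = 0x476
clock 11: out=0, reg = 0x23B

101110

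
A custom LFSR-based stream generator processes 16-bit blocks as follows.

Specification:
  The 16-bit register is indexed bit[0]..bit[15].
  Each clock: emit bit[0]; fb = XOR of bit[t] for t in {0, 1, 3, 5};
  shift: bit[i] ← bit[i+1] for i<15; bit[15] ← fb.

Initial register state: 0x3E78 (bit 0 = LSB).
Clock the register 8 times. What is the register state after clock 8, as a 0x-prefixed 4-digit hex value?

0x783E

reg_0 = 0x3E78
clock 1: out=0, reg = 0x1F3C
clock 2: out=0, reg = 0x0F9E
clock 3: out=0, reg = 0x07CF
clock 4: out=1, reg = 0x83E7
clock 5: out=1, reg = 0xC1F3
clock 6: out=1, reg = 0xE0F9
clock 7: out=1, reg = 0xF07C
clock 8: out=0, reg = 0x783E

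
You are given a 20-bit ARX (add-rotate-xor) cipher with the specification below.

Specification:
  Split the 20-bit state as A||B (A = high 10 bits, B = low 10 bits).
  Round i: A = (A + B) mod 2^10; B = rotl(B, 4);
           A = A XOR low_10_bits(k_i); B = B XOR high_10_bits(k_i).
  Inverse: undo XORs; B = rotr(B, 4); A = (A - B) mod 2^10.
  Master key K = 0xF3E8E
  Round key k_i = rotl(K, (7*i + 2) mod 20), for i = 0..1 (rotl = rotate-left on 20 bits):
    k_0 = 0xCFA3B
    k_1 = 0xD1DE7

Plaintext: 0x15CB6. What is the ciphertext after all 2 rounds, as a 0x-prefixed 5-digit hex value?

s_0 = plaintext = 0x15CB6
s_1 = Round(s_0, k_0) = 0xCD85C
s_2 = Round(s_1, k_1) = 0x9D686

0x9D686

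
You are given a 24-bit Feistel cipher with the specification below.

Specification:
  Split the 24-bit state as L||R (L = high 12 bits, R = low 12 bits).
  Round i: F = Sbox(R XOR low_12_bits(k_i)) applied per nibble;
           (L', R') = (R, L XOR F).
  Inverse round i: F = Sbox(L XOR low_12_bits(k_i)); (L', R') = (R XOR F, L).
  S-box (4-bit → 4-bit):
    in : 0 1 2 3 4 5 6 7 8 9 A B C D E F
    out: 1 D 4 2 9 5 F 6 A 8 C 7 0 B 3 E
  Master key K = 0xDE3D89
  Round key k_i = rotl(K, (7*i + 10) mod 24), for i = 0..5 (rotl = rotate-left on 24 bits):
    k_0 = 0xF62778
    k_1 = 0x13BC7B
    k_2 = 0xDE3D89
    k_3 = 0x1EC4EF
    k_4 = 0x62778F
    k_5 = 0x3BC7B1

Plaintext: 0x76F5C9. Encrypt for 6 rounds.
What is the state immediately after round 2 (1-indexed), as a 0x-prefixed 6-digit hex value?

s_0 = plaintext = 0x76F5C9
s_1 = Round(s_0, k_0) = 0x5C9312
s_2 = Round(s_1, k_1) = 0x312B31
s_3 = Round(s_2, k_2) = 0xB31C68
s_4 = Round(s_3, k_3) = 0xC68197
s_5 = Round(s_4, k_4) = 0x1973B2
s_6 = Round(s_5, k_5) = 0x3B2885

0x312B31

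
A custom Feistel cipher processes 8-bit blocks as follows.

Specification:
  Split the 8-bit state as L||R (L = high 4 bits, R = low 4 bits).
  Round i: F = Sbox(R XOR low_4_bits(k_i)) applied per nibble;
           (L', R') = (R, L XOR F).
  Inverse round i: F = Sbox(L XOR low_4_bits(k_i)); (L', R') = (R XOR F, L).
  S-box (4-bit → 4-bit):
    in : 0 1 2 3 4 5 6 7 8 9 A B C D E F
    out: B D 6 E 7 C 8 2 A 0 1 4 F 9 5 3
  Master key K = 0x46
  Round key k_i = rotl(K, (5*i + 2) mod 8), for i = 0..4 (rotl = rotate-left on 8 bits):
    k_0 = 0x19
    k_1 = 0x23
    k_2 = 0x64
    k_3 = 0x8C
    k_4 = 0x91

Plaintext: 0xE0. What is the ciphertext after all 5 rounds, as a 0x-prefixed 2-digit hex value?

0xD8

s_0 = plaintext = 0xE0
s_1 = Round(s_0, k_0) = 0x0E
s_2 = Round(s_1, k_1) = 0xE9
s_3 = Round(s_2, k_2) = 0x97
s_4 = Round(s_3, k_3) = 0x7D
s_5 = Round(s_4, k_4) = 0xD8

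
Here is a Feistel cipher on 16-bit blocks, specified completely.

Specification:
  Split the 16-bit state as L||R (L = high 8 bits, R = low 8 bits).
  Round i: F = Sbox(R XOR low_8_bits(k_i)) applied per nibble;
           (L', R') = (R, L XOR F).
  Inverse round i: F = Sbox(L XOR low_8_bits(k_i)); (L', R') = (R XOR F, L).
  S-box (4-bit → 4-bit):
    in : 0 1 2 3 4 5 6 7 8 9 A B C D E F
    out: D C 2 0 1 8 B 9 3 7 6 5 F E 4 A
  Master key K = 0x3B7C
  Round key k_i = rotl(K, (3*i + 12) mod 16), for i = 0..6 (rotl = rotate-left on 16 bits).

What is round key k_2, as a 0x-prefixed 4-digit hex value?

K = 0x3B7C
k_0 = rotl(K, (3*0+12) mod 16) = rotl(K, 12) = 0xC3B7
k_1 = rotl(K, (3*1+12) mod 16) = rotl(K, 15) = 0x1DBE
k_2 = rotl(K, (3*2+12) mod 16) = rotl(K, 2) = 0xEDF0

0xEDF0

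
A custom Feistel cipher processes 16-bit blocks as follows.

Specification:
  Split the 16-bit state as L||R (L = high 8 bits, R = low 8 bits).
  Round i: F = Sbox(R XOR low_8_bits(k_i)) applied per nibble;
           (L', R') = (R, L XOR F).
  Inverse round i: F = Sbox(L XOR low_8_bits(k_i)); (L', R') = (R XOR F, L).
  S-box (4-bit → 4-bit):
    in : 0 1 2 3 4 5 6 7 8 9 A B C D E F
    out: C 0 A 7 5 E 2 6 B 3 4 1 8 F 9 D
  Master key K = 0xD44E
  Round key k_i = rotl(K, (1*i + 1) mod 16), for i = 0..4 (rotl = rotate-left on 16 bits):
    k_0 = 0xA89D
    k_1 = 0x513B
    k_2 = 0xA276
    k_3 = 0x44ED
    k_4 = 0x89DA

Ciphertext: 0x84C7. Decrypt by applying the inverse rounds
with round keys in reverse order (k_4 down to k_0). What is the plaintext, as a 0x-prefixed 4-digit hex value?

s_0 = ciphertext = 0x84C7
s_1 = InvRound(s_0, k_4) = 0x2E84
s_2 = InvRound(s_1, k_3) = 0x032E
s_3 = InvRound(s_2, k_2) = 0x4003
s_4 = InvRound(s_3, k_1) = 0x6240
s_5 = InvRound(s_4, k_0) = 0x9D62

0x9D62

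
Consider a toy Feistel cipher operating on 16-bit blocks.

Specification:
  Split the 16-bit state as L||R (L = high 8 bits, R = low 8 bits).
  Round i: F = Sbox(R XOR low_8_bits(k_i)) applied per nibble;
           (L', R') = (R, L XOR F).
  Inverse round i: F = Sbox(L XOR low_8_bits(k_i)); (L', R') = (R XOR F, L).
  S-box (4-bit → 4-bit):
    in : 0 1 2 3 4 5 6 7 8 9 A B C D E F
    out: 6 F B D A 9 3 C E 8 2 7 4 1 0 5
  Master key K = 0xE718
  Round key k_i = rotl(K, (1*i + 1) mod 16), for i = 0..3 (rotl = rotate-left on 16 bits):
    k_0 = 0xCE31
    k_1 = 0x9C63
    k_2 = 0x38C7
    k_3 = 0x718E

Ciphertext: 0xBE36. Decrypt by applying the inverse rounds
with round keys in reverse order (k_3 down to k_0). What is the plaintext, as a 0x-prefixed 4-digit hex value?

s_0 = ciphertext = 0xBE36
s_1 = InvRound(s_0, k_3) = 0xE0BE
s_2 = InvRound(s_1, k_2) = 0x02E0
s_3 = InvRound(s_2, k_1) = 0xDF02
s_4 = InvRound(s_3, k_0) = 0x02DF

0x02DF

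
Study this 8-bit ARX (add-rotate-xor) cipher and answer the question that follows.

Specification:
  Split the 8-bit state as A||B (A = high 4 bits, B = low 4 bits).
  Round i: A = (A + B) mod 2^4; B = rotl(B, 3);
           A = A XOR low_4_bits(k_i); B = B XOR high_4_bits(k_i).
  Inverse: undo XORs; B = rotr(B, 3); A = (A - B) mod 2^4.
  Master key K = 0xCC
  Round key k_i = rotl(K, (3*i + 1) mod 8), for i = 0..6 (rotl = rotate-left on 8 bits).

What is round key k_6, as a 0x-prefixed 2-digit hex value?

K = 0xCC
k_0 = rotl(K, (3*0+1) mod 8) = rotl(K, 1) = 0x99
k_1 = rotl(K, (3*1+1) mod 8) = rotl(K, 4) = 0xCC
k_2 = rotl(K, (3*2+1) mod 8) = rotl(K, 7) = 0x66
k_3 = rotl(K, (3*3+1) mod 8) = rotl(K, 2) = 0x33
k_4 = rotl(K, (3*4+1) mod 8) = rotl(K, 5) = 0x99
k_5 = rotl(K, (3*5+1) mod 8) = rotl(K, 0) = 0xCC
k_6 = rotl(K, (3*6+1) mod 8) = rotl(K, 3) = 0x66

0x66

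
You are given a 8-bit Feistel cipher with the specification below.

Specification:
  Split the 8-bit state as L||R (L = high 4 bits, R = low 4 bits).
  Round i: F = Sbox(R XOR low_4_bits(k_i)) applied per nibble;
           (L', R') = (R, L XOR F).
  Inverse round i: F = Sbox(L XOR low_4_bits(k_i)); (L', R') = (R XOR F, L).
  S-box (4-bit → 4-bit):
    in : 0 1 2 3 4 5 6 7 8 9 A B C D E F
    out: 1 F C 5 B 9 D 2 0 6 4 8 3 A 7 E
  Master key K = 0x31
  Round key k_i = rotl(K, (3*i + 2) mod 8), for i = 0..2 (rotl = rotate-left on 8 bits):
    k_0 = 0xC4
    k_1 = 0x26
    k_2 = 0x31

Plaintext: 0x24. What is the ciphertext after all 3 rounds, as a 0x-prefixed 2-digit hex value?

0xD0

s_0 = plaintext = 0x24
s_1 = Round(s_0, k_0) = 0x43
s_2 = Round(s_1, k_1) = 0x3D
s_3 = Round(s_2, k_2) = 0xD0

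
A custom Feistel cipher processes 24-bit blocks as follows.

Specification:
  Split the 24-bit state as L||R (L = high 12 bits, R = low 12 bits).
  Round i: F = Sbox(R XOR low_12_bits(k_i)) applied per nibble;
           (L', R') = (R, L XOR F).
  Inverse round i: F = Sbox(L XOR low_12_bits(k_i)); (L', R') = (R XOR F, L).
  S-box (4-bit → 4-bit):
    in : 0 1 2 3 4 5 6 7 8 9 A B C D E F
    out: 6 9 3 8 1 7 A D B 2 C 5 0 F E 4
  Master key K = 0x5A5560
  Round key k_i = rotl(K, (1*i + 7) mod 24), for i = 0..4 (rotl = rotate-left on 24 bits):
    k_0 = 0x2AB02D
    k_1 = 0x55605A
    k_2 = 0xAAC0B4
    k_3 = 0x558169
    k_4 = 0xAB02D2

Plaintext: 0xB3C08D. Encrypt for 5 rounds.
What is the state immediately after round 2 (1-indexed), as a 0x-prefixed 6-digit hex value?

0xDFAF4B

s_0 = plaintext = 0xB3C08D
s_1 = Round(s_0, k_0) = 0x08DDFA
s_2 = Round(s_1, k_1) = 0xDFAF4B
s_3 = Round(s_2, k_2) = 0xF4B9BE
s_4 = Round(s_3, k_3) = 0x9BE4B6
s_5 = Round(s_4, k_4) = 0x4B631F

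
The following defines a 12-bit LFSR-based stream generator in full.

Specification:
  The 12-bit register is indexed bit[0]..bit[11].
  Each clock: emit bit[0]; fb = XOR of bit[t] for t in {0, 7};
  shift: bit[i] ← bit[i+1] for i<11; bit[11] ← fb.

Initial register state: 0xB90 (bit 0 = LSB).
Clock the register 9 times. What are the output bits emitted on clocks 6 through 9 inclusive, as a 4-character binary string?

reg_0 = 0xB90
clock 1: out=0, reg = 0xDC8
clock 2: out=0, reg = 0xEE4
clock 3: out=0, reg = 0xF72
clock 4: out=0, reg = 0x7B9
clock 5: out=1, reg = 0x3DC
clock 6: out=0, reg = 0x9EE
clock 7: out=0, reg = 0xCF7
clock 8: out=1, reg = 0x67B
clock 9: out=1, reg = 0xB3D

0011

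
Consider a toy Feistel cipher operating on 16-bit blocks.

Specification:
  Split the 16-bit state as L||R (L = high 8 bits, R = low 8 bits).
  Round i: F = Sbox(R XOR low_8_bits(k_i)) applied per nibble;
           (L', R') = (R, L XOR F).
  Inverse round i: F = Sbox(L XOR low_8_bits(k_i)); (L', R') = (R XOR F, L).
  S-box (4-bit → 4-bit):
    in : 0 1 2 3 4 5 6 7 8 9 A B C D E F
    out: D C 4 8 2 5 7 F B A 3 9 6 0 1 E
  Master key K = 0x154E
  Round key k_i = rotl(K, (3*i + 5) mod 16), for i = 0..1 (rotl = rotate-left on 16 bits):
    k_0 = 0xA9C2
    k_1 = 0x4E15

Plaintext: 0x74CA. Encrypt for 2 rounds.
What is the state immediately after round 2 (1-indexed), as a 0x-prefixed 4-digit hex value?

s_0 = plaintext = 0x74CA
s_1 = Round(s_0, k_0) = 0xCAAF
s_2 = Round(s_1, k_1) = 0xAF59

0xAF59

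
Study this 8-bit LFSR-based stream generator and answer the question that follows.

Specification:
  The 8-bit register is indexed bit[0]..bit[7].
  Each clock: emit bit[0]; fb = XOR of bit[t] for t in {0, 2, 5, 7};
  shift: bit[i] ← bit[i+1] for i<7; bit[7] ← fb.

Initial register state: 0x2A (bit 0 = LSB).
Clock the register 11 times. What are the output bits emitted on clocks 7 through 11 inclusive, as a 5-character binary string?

reg_0 = 0x2A
clock 1: out=0, reg = 0x95
clock 2: out=1, reg = 0xCA
clock 3: out=0, reg = 0xE5
clock 4: out=1, reg = 0x72
clock 5: out=0, reg = 0xB9
clock 6: out=1, reg = 0xDC
clock 7: out=0, reg = 0x6E
clock 8: out=0, reg = 0x37
clock 9: out=1, reg = 0x9B
clock 10: out=1, reg = 0x4D
clock 11: out=1, reg = 0x26

00111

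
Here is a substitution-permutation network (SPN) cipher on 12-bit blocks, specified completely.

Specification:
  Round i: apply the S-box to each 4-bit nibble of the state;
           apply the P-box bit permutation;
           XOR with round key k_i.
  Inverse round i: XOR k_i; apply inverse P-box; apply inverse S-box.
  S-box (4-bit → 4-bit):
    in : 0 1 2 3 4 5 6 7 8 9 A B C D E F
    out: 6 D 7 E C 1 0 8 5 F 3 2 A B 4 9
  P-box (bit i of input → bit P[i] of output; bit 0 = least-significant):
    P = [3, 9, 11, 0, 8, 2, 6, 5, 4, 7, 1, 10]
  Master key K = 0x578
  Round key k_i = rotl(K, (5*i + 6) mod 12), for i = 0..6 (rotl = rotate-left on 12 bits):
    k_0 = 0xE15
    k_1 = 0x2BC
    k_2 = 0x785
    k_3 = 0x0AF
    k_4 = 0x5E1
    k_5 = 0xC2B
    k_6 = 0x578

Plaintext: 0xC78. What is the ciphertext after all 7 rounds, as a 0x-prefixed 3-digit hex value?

0xB59

s_0 = plaintext = 0xC78
s_1 = Round(s_0, k_0) = 0x2BD
s_2 = Round(s_1, k_1) = 0x023
s_3 = Round(s_2, k_2) = 0xC42
s_4 = Round(s_3, k_3) = 0xE47
s_5 = Round(s_4, k_4) = 0x582
s_6 = Round(s_5, k_5) = 0x773
s_7 = Round(s_6, k_6) = 0xB59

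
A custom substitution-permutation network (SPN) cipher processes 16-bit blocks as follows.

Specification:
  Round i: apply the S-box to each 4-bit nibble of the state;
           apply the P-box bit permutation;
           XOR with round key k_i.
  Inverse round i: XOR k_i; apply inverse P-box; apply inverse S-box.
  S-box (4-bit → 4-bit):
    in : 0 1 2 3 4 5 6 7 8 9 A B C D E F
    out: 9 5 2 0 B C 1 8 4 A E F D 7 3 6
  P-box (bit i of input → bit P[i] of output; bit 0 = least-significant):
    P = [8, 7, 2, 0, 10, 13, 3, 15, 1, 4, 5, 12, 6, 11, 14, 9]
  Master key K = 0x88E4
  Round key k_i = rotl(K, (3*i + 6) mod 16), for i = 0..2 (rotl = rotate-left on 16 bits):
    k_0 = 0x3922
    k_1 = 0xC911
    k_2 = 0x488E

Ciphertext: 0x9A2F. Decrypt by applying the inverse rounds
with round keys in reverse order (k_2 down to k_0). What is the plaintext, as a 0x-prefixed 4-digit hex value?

0xD509

s_0 = ciphertext = 0x9A2F
s_1 = InvRound(s_0, k_2) = 0x5579
s_2 = InvRound(s_1, k_1) = 0xE5C3
s_3 = InvRound(s_2, k_0) = 0xD509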